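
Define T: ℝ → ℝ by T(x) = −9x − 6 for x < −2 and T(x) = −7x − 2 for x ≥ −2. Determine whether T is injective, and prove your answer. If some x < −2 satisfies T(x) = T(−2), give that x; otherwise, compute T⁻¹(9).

-11/7

Both pieces are strictly decreasing (slopes −9 and −7), so each is injective on its own interval.
The left piece maps (−∞, −2) onto (12, ∞); the right piece maps [−2, ∞) onto (−∞, 12].
These images are disjoint, so no value is attained by both pieces. So T is injective.
Because the two images are disjoint, no x < −2 has T(x) = T(−2), so we compute T⁻¹(9): 9 lies in (−∞, 12], so solve −7x − 2 = 9: x = (9 + 2)/(−7) = −11/7.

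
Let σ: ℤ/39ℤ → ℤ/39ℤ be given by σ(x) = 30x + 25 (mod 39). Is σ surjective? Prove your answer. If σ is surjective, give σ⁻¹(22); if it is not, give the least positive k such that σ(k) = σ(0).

Since gcd(30, 39) = 3, we have 30x ≡ 0 (mod 3) for all x, so σ(x) ≡ 1 (mod 3).
But 0 ≢ 1 (mod 3), so 0 ∈ ℤ/39ℤ has no preimage. So σ is not surjective.
Since σ is not surjective, we find the least positive k with σ(k) = σ(0): this means 30k ≡ 0 (mod 39), i.e. 39 ∣ 30k. Since gcd(30, 39) = 3, dividing through by 3 this holds exactly when 13 ∣ 10k, and as gcd(10, 13) = 1, exactly when 13 ∣ k.
The smallest positive such k is 13.

13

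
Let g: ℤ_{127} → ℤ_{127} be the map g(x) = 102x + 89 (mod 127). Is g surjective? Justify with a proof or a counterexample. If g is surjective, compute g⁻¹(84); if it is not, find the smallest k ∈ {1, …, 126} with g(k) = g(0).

51

Since gcd(102, 127) = 1, 102 is invertible modulo 127. Euclid's algorithm: 127 = 1·102 + 25, 102 = 4·25 + 2, 25 = 12·2 + 1; back-substituting gives 1 = 66·102 − 53·127, so 102⁻¹ ≡ 66 (mod 127).
Then y ↦ 66(y − 89) is a two-sided inverse to g, so every y ∈ ℤ_{127} has a preimage.
Thus g is surjective.
Since g is surjective, we compute g⁻¹(84): solve 102x + 89 ≡ 84 (mod 127), i.e. 102x ≡ 122 (mod 127).
Multiplying by 102⁻¹ = 66 gives x ≡ 66·122 = 8052 = 63·127 + 51 ≡ 51 (mod 127).
Check: g(51) = 102·51 + 89 = 5291 = 41·127 + 84 ≡ 84 (mod 127).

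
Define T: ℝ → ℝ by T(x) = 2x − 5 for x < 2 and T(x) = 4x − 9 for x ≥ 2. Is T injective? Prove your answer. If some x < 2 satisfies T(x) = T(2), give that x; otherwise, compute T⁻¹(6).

15/4

Both pieces are strictly increasing (slopes 2 and 4), so each is injective on its own interval.
The left piece maps (−∞, 2) onto (−∞, −1); the right piece maps [2, ∞) onto [−1, ∞).
These images are disjoint, so no value is attained by both pieces. So T is injective.
Because the two images are disjoint, no x < 2 has T(x) = T(2), so we compute T⁻¹(6): 6 lies in [−1, ∞), so solve 4x − 9 = 6: x = (6 + 9)/4 = 15/4.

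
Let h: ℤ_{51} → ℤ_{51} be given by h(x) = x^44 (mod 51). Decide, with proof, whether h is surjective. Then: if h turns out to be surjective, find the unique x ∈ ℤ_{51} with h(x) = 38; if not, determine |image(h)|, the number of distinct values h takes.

10

h(1) = 1^44 = 1.
h(4): Repeated squaring mod 51: 4^1 ≡ 4, 4^2 ≡ 4² = 16, 4^4 ≡ 16² = 256 ≡ 1, 4^8 ≡ 1² = 1, 4^16 ≡ 1² = 1, 4^32 ≡ 1² = 1. Since 44 = 32 + 8 + 4, 4^44 ≡ 1·1·1: 1·1 = 1, then 1·1 = 1. So 4^44 ≡ 1 (mod 51).
So h(1) = h(4) = 1 while 1 ≠ 4, thus h is not injective.
A non-injective map from the 51-element set ℤ_{51} to itself takes at most 50 distinct values, so it cannot be surjective. Thus h is not surjective.
Since h is not surjective, we determine |image(h)|. Computing x^44 mod 51 for each x (by repeated squaring, reducing mod 51 at every step), the values h(0), h(1), …, h(50) are: 0, 1, 16, 21, 1, 4, 30, 13, 16, 33, 13, 13, 21, 1, 4, 33, 1, 34, 18, 16, 4, 18, 4, 13, 30, 16, 16, 30, 13, 4, 18, 4, 16, 18, 34, 1, 33, 4, 1, 21, 13, 13, 33, 16, 13, 30, 4, 1, 21, 16, 1.
The distinct values are {0, 1, 4, 13, 16, 18, 21, 30, 33, 34}; there are 10 of them.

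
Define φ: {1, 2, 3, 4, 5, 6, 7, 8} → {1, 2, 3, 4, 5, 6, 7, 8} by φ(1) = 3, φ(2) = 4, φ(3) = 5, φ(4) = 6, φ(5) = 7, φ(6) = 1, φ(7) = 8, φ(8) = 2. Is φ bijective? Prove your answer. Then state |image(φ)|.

The values 3, 4, 5, 6, 7, 1, 8, 2 are a permutation of {1, 2, 3, 4, 5, 6, 7, 8}: each element appears exactly once.
So φ is injective and surjective, hence bijective.
The image of φ is {1, 2, 3, 4, 5, 6, 7, 8}, which has 8 elements.

8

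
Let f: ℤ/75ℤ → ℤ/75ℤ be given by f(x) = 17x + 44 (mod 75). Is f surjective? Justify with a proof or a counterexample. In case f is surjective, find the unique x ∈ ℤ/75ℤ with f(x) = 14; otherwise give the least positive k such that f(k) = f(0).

60

Since gcd(17, 75) = 1, 17 is invertible modulo 75. Euclid's algorithm: 75 = 4·17 + 7, 17 = 2·7 + 3, 7 = 2·3 + 1; back-substituting gives 1 = 53·17 − 12·75, so 17⁻¹ ≡ 53 (mod 75).
Then y ↦ 53(y − 44) is a two-sided inverse to f, so every y ∈ ℤ/75ℤ has a preimage.
Thus f is surjective.
Since f is surjective, we find f⁻¹(14): we need 17x ≡ 14 − 44 ≡ 45 (mod 75). Using 17⁻¹ = 53: x ≡ 53·45 = 2385 = 31·75 + 60, so x = 60.
Check: f(60) = 17·60 + 44 = 1064 = 14·75 + 14 ≡ 14 (mod 75).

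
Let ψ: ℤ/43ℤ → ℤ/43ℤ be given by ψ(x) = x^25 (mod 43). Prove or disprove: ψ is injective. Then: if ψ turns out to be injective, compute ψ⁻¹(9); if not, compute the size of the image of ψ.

13

Since 43 is prime, the nonzero elements of ℤ/43ℤ form a cyclic group of order 42.
As gcd(25, 42) = 1, raising to the 25th power is a bijection on this group: if u^25 ≡ v^25 then (uv^{−1})^25 = 1, and the only element of order dividing gcd(25, 42) = 1 is 1, so u = v.
With ψ(0) = 0 this makes ψ injective on all of ℤ/43ℤ, hence bijective (finite equal-size domain and codomain). In particular ψ is injective.
Since ψ is injective, we find the preimage of 9. The inverse of x ↦ x^25 on (ℤ/43ℤ)^× is x ↦ x^37, because 25·37 = 925 = 22·42 + 1 ≡ 1 (mod 42) and x^{42} = 1 for x ≠ 0 (Fermat). So ψ⁻¹(9) = 9^37 mod 43.
Repeated squaring mod 43: 9^1 ≡ 9, 9^2 ≡ 9² = 81 ≡ 38, 9^4 ≡ 38² = 1444 ≡ 25, 9^8 ≡ 25² = 625 ≡ 23, 9^16 ≡ 23² = 529 ≡ 13, 9^32 ≡ 13² = 169 ≡ 40. Since 37 = 32 + 4 + 1, 9^37 ≡ 40·25·9: 40·25 = 1000 ≡ 11, then 11·9 = 99 ≡ 13. So 9^37 ≡ 13 (mod 43).
Hence ψ⁻¹(9) = 13.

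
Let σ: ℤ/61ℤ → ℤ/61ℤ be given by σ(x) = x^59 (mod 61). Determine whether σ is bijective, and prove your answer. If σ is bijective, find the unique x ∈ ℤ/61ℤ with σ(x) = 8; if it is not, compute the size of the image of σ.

23

Since 61 is prime, the nonzero elements of ℤ/61ℤ form a cyclic group of order 60.
As gcd(59, 60) = 1, raising to the 59th power is a bijection on this group: if x_1^59 ≡ x_2^59 then (x_1x_2^{−1})^59 = 1, and the only element of order dividing gcd(59, 60) = 1 is 1, so x_1 = x_2.
With σ(0) = 0 this makes σ injective on all of ℤ/61ℤ, hence bijective (finite equal-size domain and codomain). In particular σ is bijective.
Since σ is bijective, we find the preimage of 8. The inverse of x ↦ x^59 on (ℤ/61ℤ)^× is x ↦ x^59, because 59·59 = 3481 = 58·60 + 1 ≡ 1 (mod 60) and x^{60} = 1 for x ≠ 0 (Fermat). So σ⁻¹(8) = 8^59 mod 61.
Repeated squaring mod 61: 8^1 ≡ 8, 8^2 ≡ 8² = 64 ≡ 3, 8^4 ≡ 3² = 9, 8^8 ≡ 9² = 81 ≡ 20, 8^16 ≡ 20² = 400 ≡ 34, 8^32 ≡ 34² = 1156 ≡ 58. Since 59 = 32 + 16 + 8 + 2 + 1, 8^59 ≡ 58·34·20·3·8: 58·34 = 1972 ≡ 20, then 20·20 = 400 ≡ 34, then 34·3 = 102 ≡ 41, then 41·8 = 328 ≡ 23. So 8^59 ≡ 23 (mod 61).
Hence σ⁻¹(8) = 23.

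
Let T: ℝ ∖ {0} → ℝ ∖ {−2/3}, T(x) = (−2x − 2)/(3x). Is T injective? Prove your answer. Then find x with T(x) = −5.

2/13

Suppose T(a) = T(b). Cross-multiplying: (−2a − 2)(3b) = (−2b − 2)(3a).
Expanding both sides and cancelling the symmetric terms leaves 6·(a − b) = 0. Since 6 ≠ 0, a = b. Hence T is injective.
Solving T(x) = −5: cross-multiplying gives −2x − 2 = −5(3x), which rearranges to 13x = 2, so x = 2/13.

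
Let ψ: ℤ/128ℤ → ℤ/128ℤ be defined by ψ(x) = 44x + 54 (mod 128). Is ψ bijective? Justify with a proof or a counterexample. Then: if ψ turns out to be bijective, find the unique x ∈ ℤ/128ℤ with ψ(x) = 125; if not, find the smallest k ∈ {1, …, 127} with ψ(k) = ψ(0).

We have gcd(44, 128) = 4 > 1. Taking u = 0 and v = 32: ψ(0) = 54 and ψ(32) = 44·32 + 54 = 1462 ≡ 54 (mod 128).
So ψ(0) = ψ(32) while 0 ≠ 32, so ψ is not injective, hence not bijective.
Since ψ is not bijective, we find the least positive k with ψ(k) = ψ(0): this means 44k ≡ 0 (mod 128), i.e. 128 ∣ 44k. Since gcd(44, 128) = 4, dividing through by 4 this holds exactly when 32 ∣ 11k, and as gcd(11, 32) = 1, exactly when 32 ∣ k.
The smallest positive such k is 32.

32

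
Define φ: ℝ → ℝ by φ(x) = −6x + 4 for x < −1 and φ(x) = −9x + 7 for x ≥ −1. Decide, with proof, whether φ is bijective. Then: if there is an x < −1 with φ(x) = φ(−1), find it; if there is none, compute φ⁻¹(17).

Both pieces are strictly decreasing (slopes −6 and −9), so each is injective on its own interval.
The left piece maps (−∞, −1) onto (10, ∞); the right piece maps [−1, ∞) onto (−∞, 16].
These images overlap. In particular φ(−1) = 16 (right piece), and solving −6x + 4 = 16 on the left piece gives x = −2 < −1.
So φ(−2) = φ(−1) with −2 ≠ −1, and φ is not injective, hence not bijective. This x = −2 is the requested value below −1.

-2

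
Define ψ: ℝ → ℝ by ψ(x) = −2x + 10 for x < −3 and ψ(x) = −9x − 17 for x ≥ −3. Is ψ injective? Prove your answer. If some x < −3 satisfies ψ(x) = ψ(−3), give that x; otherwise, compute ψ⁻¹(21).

-11/2

Both pieces are strictly decreasing (slopes −2 and −9), so each is injective on its own interval.
The left piece maps (−∞, −3) onto (16, ∞); the right piece maps [−3, ∞) onto (−∞, 10].
These images are disjoint, so no value is attained by both pieces. Thus ψ is injective.
Because the two images are disjoint, no x < −3 has ψ(x) = ψ(−3), so we compute ψ⁻¹(21): 21 lies in (16, ∞), so solve −2x + 10 = 21: x = (21 − 10)/(−2) = −11/2.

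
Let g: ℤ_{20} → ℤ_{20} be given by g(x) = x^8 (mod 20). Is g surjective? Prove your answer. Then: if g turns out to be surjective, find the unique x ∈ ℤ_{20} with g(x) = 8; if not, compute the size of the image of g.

4

g(1) = 1^8 = 1.
g(3): Repeated squaring mod 20: 3^1 ≡ 3, 3^2 ≡ 3² = 9, 3^4 ≡ 9² = 81 ≡ 1, 3^8 ≡ 1² = 1. So 3^8 ≡ 1 (mod 20).
So g(1) = g(3) = 1 while 1 ≠ 3, thus g is not injective.
A non-injective map from the 20-element set ℤ_{20} to itself takes at most 19 distinct values, so it cannot be surjective. Hence g is not surjective.
Since g is not surjective, we determine |image(g)|. Computing x^8 mod 20 for each x (by repeated squaring, reducing mod 20 at every step), the values g(0), g(1), …, g(19) are: 0, 1, 16, 1, 16, 5, 16, 1, 16, 1, 0, 1, 16, 1, 16, 5, 16, 1, 16, 1.
The distinct values are {0, 1, 5, 16}; there are 4 of them.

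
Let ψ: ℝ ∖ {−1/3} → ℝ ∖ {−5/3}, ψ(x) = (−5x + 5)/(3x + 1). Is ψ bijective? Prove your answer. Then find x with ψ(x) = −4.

Suppose ψ(s) = ψ(t). Cross-multiplying: (−5s + 5)(3t + 1) = (−5t + 5)(3s + 1).
Expanding both sides and cancelling the symmetric terms leaves −20·(s − t) = 0. Since −20 ≠ 0, s = t. Hence ψ is injective.
For any y ≠ −5/3, solving y(3x + 1) = −5x + 5 for x gives a well-defined x ≠ −1/3. So ψ is surjective.
Therefore ψ is bijective.
Solving ψ(x) = −4: cross-multiplying gives −5x + 5 = −4(3x + 1), which rearranges to 7x = −9, so x = −9/7.

-9/7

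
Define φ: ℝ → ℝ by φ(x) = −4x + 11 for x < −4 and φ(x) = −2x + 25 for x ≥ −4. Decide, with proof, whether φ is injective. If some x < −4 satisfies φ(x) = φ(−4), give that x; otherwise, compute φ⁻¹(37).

Both pieces are strictly decreasing (slopes −4 and −2), so each is injective on its own interval.
The left piece maps (−∞, −4) onto (27, ∞); the right piece maps [−4, ∞) onto (−∞, 33].
These images overlap. In particular φ(−4) = 33 (right piece), and solving −4x + 11 = 33 on the left piece gives x = −11/2 < −4.
So φ(−11/2) = φ(−4) with −11/2 ≠ −4, and φ is not injective. This x = −11/2 is the requested value below −4.

-11/2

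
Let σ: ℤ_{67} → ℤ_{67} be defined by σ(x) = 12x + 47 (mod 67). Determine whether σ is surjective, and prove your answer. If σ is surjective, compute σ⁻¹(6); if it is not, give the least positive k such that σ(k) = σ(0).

By definition, σ is surjective if every y in the codomain equals σ(x) for some x in the domain.
Since gcd(12, 67) = 1, 12 is invertible modulo 67. Euclid's algorithm: 67 = 5·12 + 7, 12 = 1·7 + 5, 7 = 1·5 + 2, 5 = 2·2 + 1; back-substituting gives 1 = 28·12 − 5·67, so 12⁻¹ ≡ 28 (mod 67).
Then y ↦ 28(y − 47) is a two-sided inverse to σ, so every y ∈ ℤ_{67} has a preimage.
Therefore σ is surjective.
Since σ is surjective, we compute σ⁻¹(6): solve 12x + 47 ≡ 6 (mod 67), i.e. 12x ≡ 26 (mod 67).
Multiplying by 12⁻¹ = 28 gives x ≡ 28·26 = 728 = 10·67 + 58 ≡ 58 (mod 67).
Check: σ(58) = 12·58 + 47 = 743 = 11·67 + 6 ≡ 6 (mod 67).

58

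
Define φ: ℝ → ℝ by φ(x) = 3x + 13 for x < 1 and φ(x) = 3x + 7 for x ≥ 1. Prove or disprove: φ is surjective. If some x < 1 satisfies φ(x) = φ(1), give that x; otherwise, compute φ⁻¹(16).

-1

Both pieces are strictly increasing (slopes 3 and 3), so each is injective on its own interval.
The left piece maps (−∞, 1) onto (−∞, 16); the right piece maps [1, ∞) onto [10, ∞).
The union (−∞, 16) ∪ [10, ∞) covers ℝ, so φ is surjective.
For the follow-up: the images overlap, so an x < 1 with φ(x) = φ(1) exists. φ(1) = 10; solving 3x + 13 = 10 for x < 1 gives x = (10 − 13)/3 = −1.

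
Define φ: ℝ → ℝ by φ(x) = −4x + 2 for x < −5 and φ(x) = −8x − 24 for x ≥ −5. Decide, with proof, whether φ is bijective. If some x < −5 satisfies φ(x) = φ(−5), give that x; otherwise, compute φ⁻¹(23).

Both pieces are strictly decreasing (slopes −4 and −8), so each is injective on its own interval.
The left piece maps (−∞, −5) onto (22, ∞); the right piece maps [−5, ∞) onto (−∞, 16].
The images leave a gap (22 has no preimage), so φ is not surjective, hence not bijective.
Because the two images are disjoint, no x < −5 has φ(x) = φ(−5), so we compute φ⁻¹(23): 23 lies in (22, ∞), so solve −4x + 2 = 23: x = (23 − 2)/(−4) = −21/4.

-21/4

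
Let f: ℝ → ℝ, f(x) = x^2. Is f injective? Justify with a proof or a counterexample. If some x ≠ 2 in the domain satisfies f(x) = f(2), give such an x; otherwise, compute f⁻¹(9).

-2

f(2) = 4 = (−2)^2 = f(−2) (since 2 is even), with 2 ≠ −2. So f is not injective.
For the follow-up, such an x exists: taking x = −2 ∈ ℝ gives f(−2) = 4 = f(2) with −2 ≠ 2.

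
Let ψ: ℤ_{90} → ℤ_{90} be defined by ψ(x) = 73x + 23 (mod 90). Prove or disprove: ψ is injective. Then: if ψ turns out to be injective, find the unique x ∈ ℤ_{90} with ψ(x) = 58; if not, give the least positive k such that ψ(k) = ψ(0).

Recall: injectivity means: for all x_1, x_2 in the domain, ψ(x_1) = ψ(x_2) implies x_1 = x_2.
If ψ(x_1) = ψ(x_2), then 73x_1 ≡ 73x_2 (mod 90). Because gcd(73, 90) = 1, we may cancel 73 to get x_1 ≡ x_2 (mod 90).
Hence ψ is injective.
We now compute 73⁻¹ mod 90 explicitly. Euclid's algorithm: 90 = 1·73 + 17, 73 = 4·17 + 5, 17 = 3·5 + 2, 5 = 2·2 + 1; back-substituting gives 1 = 37·73 − 30·90, so 73⁻¹ ≡ 37 (mod 90).
Since ψ is injective, we find ψ⁻¹(58): we need 73x ≡ 58 − 23 ≡ 35 (mod 90). Using 73⁻¹ = 37: x ≡ 37·35 = 1295 = 14·90 + 35, so x = 35.
Check: ψ(35) = 73·35 + 23 = 2578 = 28·90 + 58 ≡ 58 (mod 90).

35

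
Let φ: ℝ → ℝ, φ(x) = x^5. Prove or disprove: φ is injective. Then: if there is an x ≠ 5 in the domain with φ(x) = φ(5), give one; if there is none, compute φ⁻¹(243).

On ℝ, x ↦ x^5 is strictly increasing (since 5 is odd), so φ(u) = φ(v) forces u = v. Hence φ is injective.
Since x ↦ x^5 is strictly increasing on ℝ, it is injective there, so no x ≠ 5 in the domain has φ(x) = φ(5). We therefore compute φ⁻¹(243) = 243^{1/5} = 3 (indeed 3^5 = 243).

3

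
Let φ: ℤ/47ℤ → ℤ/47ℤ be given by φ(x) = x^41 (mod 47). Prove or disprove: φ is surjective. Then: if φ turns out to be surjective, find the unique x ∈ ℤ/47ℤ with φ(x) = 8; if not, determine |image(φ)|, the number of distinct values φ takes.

16

Since 47 is prime, the nonzero elements of ℤ/47ℤ form a cyclic group of order 46.
As gcd(41, 46) = 1, raising to the 41st power is a bijection on this group: if s^41 ≡ t^41 then (st^{−1})^41 = 1, and the only element of order dividing gcd(41, 46) = 1 is 1, so s = t.
With φ(0) = 0 this makes φ injective on all of ℤ/47ℤ, hence bijective (finite equal-size domain and codomain). In particular φ is surjective.
Since φ is surjective, we find the preimage of 8. The inverse of x ↦ x^41 on (ℤ/47ℤ)^× is x ↦ x^9, because 41·9 = 369 = 8·46 + 1 ≡ 1 (mod 46) and x^{46} = 1 for x ≠ 0 (Fermat). So φ⁻¹(8) = 8^9 mod 47.
Repeated squaring mod 47: 8^1 ≡ 8, 8^2 ≡ 8² = 64 ≡ 17, 8^4 ≡ 17² = 289 ≡ 7, 8^8 ≡ 7² = 49 ≡ 2. Since 9 = 8 + 1, 8^9 ≡ 2·8: 2·8 = 16. So 8^9 ≡ 16 (mod 47).
Hence φ⁻¹(8) = 16.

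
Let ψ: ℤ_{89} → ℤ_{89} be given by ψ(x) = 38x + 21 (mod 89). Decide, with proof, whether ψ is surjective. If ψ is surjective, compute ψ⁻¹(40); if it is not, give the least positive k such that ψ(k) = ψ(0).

Recall: ψ is surjective if every y in the codomain equals ψ(x) for some x in the domain.
Since gcd(38, 89) = 1, 38 is invertible modulo 89. Euclid's algorithm: 89 = 2·38 + 13, 38 = 2·13 + 12, 13 = 1·12 + 1; back-substituting gives 1 = 82·38 − 35·89, so 38⁻¹ ≡ 82 (mod 89).
Then y ↦ 82(y − 21) is a two-sided inverse to ψ, so every y ∈ ℤ_{89} has a preimage.
Thus ψ is surjective.
Since ψ is surjective, we compute ψ⁻¹(40): solve 38x + 21 ≡ 40 (mod 89), i.e. 38x ≡ 19 (mod 89).
Multiplying by 38⁻¹ = 82 gives x ≡ 82·19 = 1558 = 17·89 + 45 ≡ 45 (mod 89).
Check: ψ(45) = 38·45 + 21 = 1731 = 19·89 + 40 ≡ 40 (mod 89).

45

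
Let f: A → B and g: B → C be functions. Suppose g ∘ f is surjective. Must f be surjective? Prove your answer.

No. Take A = {1}, B = {1, 2, 3}, C = {1}, f(a) = 1 for every a ∈ A, and g(b) = 1 for every b ∈ B.
Then g ∘ f is surjective onto {1}, but 3 ∈ B has no preimage under f, so f is not surjective.

not surjective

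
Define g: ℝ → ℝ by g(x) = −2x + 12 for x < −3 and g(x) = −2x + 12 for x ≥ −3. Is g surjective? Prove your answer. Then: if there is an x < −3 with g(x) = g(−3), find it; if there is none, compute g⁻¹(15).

Both pieces are strictly decreasing (slopes −2 and −2), so each is injective on its own interval.
The left piece maps (−∞, −3) onto (18, ∞); the right piece maps [−3, ∞) onto (−∞, 18].
These images together cover ℝ, so g is surjective.
Because the two images are disjoint, no x < −3 has g(x) = g(−3), so we compute g⁻¹(15): 15 lies in (−∞, 18], so solve −2x + 12 = 15: x = (15 − 12)/(−2) = −3/2.

-3/2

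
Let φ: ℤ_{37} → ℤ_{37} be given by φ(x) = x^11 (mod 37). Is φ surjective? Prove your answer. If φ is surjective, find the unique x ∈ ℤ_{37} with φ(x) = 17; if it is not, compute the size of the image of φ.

18

Since 37 is prime, the nonzero elements of ℤ_{37} form a cyclic group of order 36.
As gcd(11, 36) = 1, raising to the 11th power is a bijection on this group: if a^11 ≡ b^11 then (ab^{−1})^11 = 1, and the only element of order dividing gcd(11, 36) = 1 is 1, so a = b.
With φ(0) = 0 this makes φ injective on all of ℤ_{37}, hence bijective (finite equal-size domain and codomain). In particular φ is surjective.
Since φ is surjective, we find the preimage of 17. The inverse of x ↦ x^11 on (ℤ_{37})^× is x ↦ x^23, because 11·23 = 253 = 7·36 + 1 ≡ 1 (mod 36) and x^{36} = 1 for x ≠ 0 (Fermat). So φ⁻¹(17) = 17^23 mod 37.
Repeated squaring mod 37: 17^1 ≡ 17, 17^2 ≡ 17² = 289 ≡ 30, 17^4 ≡ 30² = 900 ≡ 12, 17^8 ≡ 12² = 144 ≡ 33, 17^16 ≡ 33² = 1089 ≡ 16. Since 23 = 16 + 4 + 2 + 1, 17^23 ≡ 16·12·30·17: 16·12 = 192 ≡ 7, then 7·30 = 210 ≡ 25, then 25·17 = 425 ≡ 18. So 17^23 ≡ 18 (mod 37).
Hence φ⁻¹(17) = 18.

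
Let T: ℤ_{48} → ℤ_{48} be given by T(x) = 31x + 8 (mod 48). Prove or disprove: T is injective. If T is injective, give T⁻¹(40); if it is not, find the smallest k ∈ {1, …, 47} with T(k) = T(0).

32

If T(a) = T(b), then 31a ≡ 31b (mod 48). Because gcd(31, 48) = 1, we may cancel 31 to get a ≡ b (mod 48).
Therefore T is injective.
We now compute 31⁻¹ mod 48 explicitly. Euclid's algorithm: 48 = 1·31 + 17, 31 = 1·17 + 14, 17 = 1·14 + 3, 14 = 4·3 + 2, 3 = 1·2 + 1; back-substituting gives 1 = 31·31 − 20·48, so 31⁻¹ ≡ 31 (mod 48).
Since T is injective, we find T⁻¹(40): we need 31x ≡ 40 − 8 ≡ 32 (mod 48). Using 31⁻¹ = 31: x ≡ 31·32 = 992 = 20·48 + 32, so x = 32.
Check: T(32) = 31·32 + 8 = 1000 = 20·48 + 40 ≡ 40 (mod 48).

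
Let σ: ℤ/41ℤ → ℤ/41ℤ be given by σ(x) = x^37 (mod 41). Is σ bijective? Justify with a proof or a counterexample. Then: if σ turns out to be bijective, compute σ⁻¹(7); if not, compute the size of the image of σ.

12

Since 41 is prime, the nonzero elements of ℤ/41ℤ form a cyclic group of order 40.
As gcd(37, 40) = 1, raising to the 37th power is a bijection on this group: if s^37 ≡ t^37 then (st^{−1})^37 = 1, and the only element of order dividing gcd(37, 40) = 1 is 1, so s = t.
With σ(0) = 0 this makes σ injective on all of ℤ/41ℤ, hence bijective (finite equal-size domain and codomain). In particular σ is bijective.
Since σ is bijective, we find the preimage of 7. The inverse of x ↦ x^37 on (ℤ/41ℤ)^× is x ↦ x^13, because 37·13 = 481 = 12·40 + 1 ≡ 1 (mod 40) and x^{40} = 1 for x ≠ 0 (Fermat). So σ⁻¹(7) = 7^13 mod 41.
Repeated squaring mod 41: 7^1 ≡ 7, 7^2 ≡ 7² = 49 ≡ 8, 7^4 ≡ 8² = 64 ≡ 23, 7^8 ≡ 23² = 529 ≡ 37. Since 13 = 8 + 4 + 1, 7^13 ≡ 37·23·7: 37·23 = 851 ≡ 31, then 31·7 = 217 ≡ 12. So 7^13 ≡ 12 (mod 41).
Hence σ⁻¹(7) = 12.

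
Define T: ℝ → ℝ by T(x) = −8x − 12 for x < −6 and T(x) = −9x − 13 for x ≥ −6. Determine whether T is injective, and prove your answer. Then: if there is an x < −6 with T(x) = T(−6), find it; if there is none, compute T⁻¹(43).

-53/8

Both pieces are strictly decreasing (slopes −8 and −9), so each is injective on its own interval.
The left piece maps (−∞, −6) onto (36, ∞); the right piece maps [−6, ∞) onto (−∞, 41].
These images overlap. In particular T(−6) = 41 (right piece), and solving −8x − 12 = 41 on the left piece gives x = −53/8 < −6.
So T(−53/8) = T(−6) with −53/8 ≠ −6, and T is not injective. This x = −53/8 is the requested value below −6.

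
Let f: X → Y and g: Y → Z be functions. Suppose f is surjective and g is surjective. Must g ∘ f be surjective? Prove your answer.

surjective

Let c ∈ Z. Since g is surjective, there is b ∈ Y with g(b) = c. Since f is surjective, there is a ∈ X with f(a) = b.
Then (g ∘ f)(a) = g(b) = c. So g ∘ f is surjective.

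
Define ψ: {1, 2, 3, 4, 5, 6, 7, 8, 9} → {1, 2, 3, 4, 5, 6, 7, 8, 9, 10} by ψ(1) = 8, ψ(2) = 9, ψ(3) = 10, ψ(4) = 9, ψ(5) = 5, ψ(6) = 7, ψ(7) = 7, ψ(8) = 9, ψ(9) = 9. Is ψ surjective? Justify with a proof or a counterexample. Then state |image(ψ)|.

5

No element maps to 1, so ψ is not surjective.
The image of ψ is {5, 7, 8, 9, 10}, which has 5 elements.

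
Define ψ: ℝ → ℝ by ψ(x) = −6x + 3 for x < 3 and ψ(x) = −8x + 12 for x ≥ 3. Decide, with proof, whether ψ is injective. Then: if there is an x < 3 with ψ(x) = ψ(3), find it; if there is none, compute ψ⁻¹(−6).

Both pieces are strictly decreasing (slopes −6 and −8), so each is injective on its own interval.
The left piece maps (−∞, 3) onto (−15, ∞); the right piece maps [3, ∞) onto (−∞, −12].
These images overlap. In particular ψ(3) = −12 (right piece), and solving −6x + 3 = −12 on the left piece gives x = 5/2 < 3.
So ψ(5/2) = ψ(3) with 5/2 ≠ 3, and ψ is not injective. This x = 5/2 is the requested value below 3.

5/2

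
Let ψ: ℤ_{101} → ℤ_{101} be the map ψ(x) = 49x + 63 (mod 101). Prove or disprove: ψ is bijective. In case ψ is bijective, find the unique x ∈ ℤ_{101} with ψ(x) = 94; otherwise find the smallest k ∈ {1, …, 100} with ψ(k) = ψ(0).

Suppose ψ(a) = ψ(b) in ℤ_{101}. Then 49a + 63 ≡ 49b + 63 (mod 101), therefore 49(a − b) ≡ 0 (mod 101).
Since gcd(49, 101) = 1, 49 is invertible modulo 101, thus a − b ≡ 0 (mod 101), i.e. a = b.
We now compute 49⁻¹ mod 101 explicitly. Euclid's algorithm: 101 = 2·49 + 3, 49 = 16·3 + 1; back-substituting gives 1 = 33·49 − 16·101, so 49⁻¹ ≡ 33 (mod 101).
Then y ↦ 33(y − 63) is a two-sided inverse to ψ, so every y ∈ ℤ_{101} has a preimage.
Thus ψ is bijective.
Since ψ is bijective, we compute ψ⁻¹(94): solve 49x + 63 ≡ 94 (mod 101), i.e. 49x ≡ 31 (mod 101).
Multiplying by 49⁻¹ = 33 gives x ≡ 33·31 = 1023 = 10·101 + 13 ≡ 13 (mod 101).
Check: ψ(13) = 49·13 + 63 = 700 = 6·101 + 94 ≡ 94 (mod 101).

13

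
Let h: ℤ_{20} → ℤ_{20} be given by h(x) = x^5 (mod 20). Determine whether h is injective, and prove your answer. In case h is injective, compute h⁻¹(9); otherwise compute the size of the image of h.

h(0) = 0^5 = 0.
h(10): Repeated squaring mod 20: 10^1 ≡ 10, 10^2 ≡ 10² = 100 ≡ 0, 10^4 ≡ 0² = 0. Since 5 = 4 + 1, 10^5 ≡ 0·10: 0·10 = 0. So 10^5 ≡ 0 (mod 20).
So h(0) = h(10) = 0 while 0 ≠ 10, hence h is not injective.
Since h is not injective, we determine |image(h)|. Computing x^5 mod 20 for each x (by repeated squaring, reducing mod 20 at every step), the values h(0), h(1), …, h(19) are: 0, 1, 12, 3, 4, 5, 16, 7, 8, 9, 0, 11, 12, 13, 4, 15, 16, 17, 8, 19.
The distinct values are {0, 1, 3, 4, 5, 7, 8, 9, 11, 12, 13, 15, 16, 17, 19}; there are 15 of them.

15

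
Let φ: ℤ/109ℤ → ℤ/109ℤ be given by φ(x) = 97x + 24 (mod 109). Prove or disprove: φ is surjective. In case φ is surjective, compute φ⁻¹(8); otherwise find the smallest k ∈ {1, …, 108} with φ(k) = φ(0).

Recall that surjectivity means every element of the codomain has a preimage under φ.
Since gcd(97, 109) = 1, 97 is invertible modulo 109. Euclid's algorithm: 109 = 1·97 + 12, 97 = 8·12 + 1; back-substituting gives 1 = 9·97 − 8·109, so 97⁻¹ ≡ 9 (mod 109).
Then y ↦ 9(y − 24) is a two-sided inverse to φ, so every y ∈ ℤ/109ℤ has a preimage.
Hence φ is surjective.
Since φ is surjective, we find φ⁻¹(8): we need 97x ≡ 8 − 24 ≡ 93 (mod 109). Using 97⁻¹ = 9: x ≡ 9·93 = 837 = 7·109 + 74, so x = 74.
Check: φ(74) = 97·74 + 24 = 7202 = 66·109 + 8 ≡ 8 (mod 109).

74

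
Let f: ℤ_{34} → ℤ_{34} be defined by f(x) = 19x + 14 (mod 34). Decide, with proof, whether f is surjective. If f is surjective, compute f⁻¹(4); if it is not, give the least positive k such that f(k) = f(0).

12

Since gcd(19, 34) = 1, 19 is invertible modulo 34. Euclid's algorithm: 34 = 1·19 + 15, 19 = 1·15 + 4, 15 = 3·4 + 3, 4 = 1·3 + 1; back-substituting gives 1 = 9·19 − 5·34, so 19⁻¹ ≡ 9 (mod 34).
Then y ↦ 9(y − 14) is a two-sided inverse to f, so every y ∈ ℤ_{34} has a preimage.
So f is surjective.
Since f is surjective, we compute f⁻¹(4): solve 19x + 14 ≡ 4 (mod 34), i.e. 19x ≡ 24 (mod 34).
Multiplying by 19⁻¹ = 9 gives x ≡ 9·24 = 216 = 6·34 + 12 ≡ 12 (mod 34).
Check: f(12) = 19·12 + 14 = 242 = 7·34 + 4 ≡ 4 (mod 34).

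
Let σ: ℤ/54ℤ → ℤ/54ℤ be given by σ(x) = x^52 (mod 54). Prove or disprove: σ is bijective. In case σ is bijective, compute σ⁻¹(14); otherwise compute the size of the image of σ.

σ(0) = 0^52 = 0.
σ(6): Repeated squaring mod 54: 6^1 ≡ 6, 6^2 ≡ 6² = 36, 6^4 ≡ 36² = 1296 ≡ 0, 6^8 ≡ 0² = 0, 6^16 ≡ 0² = 0, 6^32 ≡ 0² = 0. Since 52 = 32 + 16 + 4, 6^52 ≡ 0·0·0: 0·0 = 0, then 0·0 = 0. So 6^52 ≡ 0 (mod 54).
So σ(0) = σ(6) = 0 while 0 ≠ 6, therefore σ is not injective, hence not bijective.
Since σ is not bijective, we determine |image(σ)|. Computing x^52 mod 54 for each x (by repeated squaring, reducing mod 54 at every step), the values σ(0), σ(1), …, σ(53) are: 0, 1, 34, 27, 22, 13, 0, 43, 46, 27, 10, 25, 0, 31, 4, 27, 52, 37, 0, 19, 16, 27, 40, 49, 0, 7, 28, 27, 28, 7, 0, 49, 40, 27, 16, 19, 0, 37, 52, 27, 4, 31, 0, 25, 10, 27, 46, 43, 0, 13, 22, 27, 34, 1.
The distinct values are {0, 1, 4, 7, 10, 13, 16, 19, 22, 25, 27, 28, 31, 34, 37, 40, 43, 46, 49, 52}; there are 20 of them.

20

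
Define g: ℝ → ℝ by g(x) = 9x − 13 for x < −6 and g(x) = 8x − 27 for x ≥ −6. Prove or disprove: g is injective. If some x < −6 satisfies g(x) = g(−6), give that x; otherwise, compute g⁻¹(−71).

-62/9

Both pieces are strictly increasing (slopes 9 and 8), so each is injective on its own interval.
The left piece maps (−∞, −6) onto (−∞, −67); the right piece maps [−6, ∞) onto [−75, ∞).
These images overlap. In particular g(−6) = −75 (right piece), and solving 9x − 13 = −75 on the left piece gives x = −62/9 < −6.
So g(−62/9) = g(−6) with −62/9 ≠ −6, and g is not injective. This x = −62/9 is the requested value below −6.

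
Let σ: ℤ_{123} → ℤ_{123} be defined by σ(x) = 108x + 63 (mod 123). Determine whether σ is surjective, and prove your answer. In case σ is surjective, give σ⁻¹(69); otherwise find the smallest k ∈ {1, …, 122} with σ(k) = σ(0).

Since gcd(108, 123) = 3, we have 108x ≡ 0 (mod 3) for all x, so σ(x) ≡ 0 (mod 3).
But 1 ≢ 0 (mod 3), so 1 ∈ ℤ_{123} has no preimage. Hence σ is not surjective.
Since σ is not surjective, we find the least positive k with σ(k) = σ(0): this means 108k ≡ 0 (mod 123), i.e. 123 ∣ 108k. Since gcd(108, 123) = 3, dividing through by 3 this holds exactly when 41 ∣ 36k, and as gcd(36, 41) = 1, exactly when 41 ∣ k.
The smallest positive such k is 41.

41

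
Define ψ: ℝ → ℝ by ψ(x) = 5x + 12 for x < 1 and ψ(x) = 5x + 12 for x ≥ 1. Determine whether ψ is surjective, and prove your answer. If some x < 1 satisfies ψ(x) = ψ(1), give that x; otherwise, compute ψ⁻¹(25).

13/5

Both pieces are strictly increasing (slopes 5 and 5), so each is injective on its own interval.
The left piece maps (−∞, 1) onto (−∞, 17); the right piece maps [1, ∞) onto [17, ∞).
These images together cover ℝ, so ψ is surjective.
Because the two images are disjoint, no x < 1 has ψ(x) = ψ(1), so we compute ψ⁻¹(25): 25 lies in [17, ∞), so solve 5x + 12 = 25: x = (25 − 12)/5 = 13/5.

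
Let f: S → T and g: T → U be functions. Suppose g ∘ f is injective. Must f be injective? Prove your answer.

injective

Suppose f(x_1) = f(x_2). Applying g: (g ∘ f)(x_1) = (g ∘ f)(x_2). Since g ∘ f is injective, x_1 = x_2. Hence f is injective.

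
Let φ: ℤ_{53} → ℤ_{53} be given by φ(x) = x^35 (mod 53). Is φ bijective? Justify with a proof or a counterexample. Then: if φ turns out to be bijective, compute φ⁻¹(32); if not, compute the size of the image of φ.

14

Since 53 is prime, the nonzero elements of ℤ_{53} form a cyclic group of order 52.
As gcd(35, 52) = 1, raising to the 35th power is a bijection on this group: if x_1^35 ≡ x_2^35 then (x_1x_2^{−1})^35 = 1, and the only element of order dividing gcd(35, 52) = 1 is 1, so x_1 = x_2.
With φ(0) = 0 this makes φ injective on all of ℤ_{53}, hence bijective (finite equal-size domain and codomain). In particular φ is bijective.
Since φ is bijective, we find the preimage of 32. The inverse of x ↦ x^35 on (ℤ_{53})^× is x ↦ x^3, because 35·3 = 105 = 2·52 + 1 ≡ 1 (mod 52) and x^{52} = 1 for x ≠ 0 (Fermat). So φ⁻¹(32) = 32^3 mod 53.
Repeated squaring mod 53: 32^1 ≡ 32, 32^2 ≡ 32² = 1024 ≡ 17. Since 3 = 2 + 1, 32^3 ≡ 17·32: 17·32 = 544 ≡ 14. So 32^3 ≡ 14 (mod 53).
Hence φ⁻¹(32) = 14.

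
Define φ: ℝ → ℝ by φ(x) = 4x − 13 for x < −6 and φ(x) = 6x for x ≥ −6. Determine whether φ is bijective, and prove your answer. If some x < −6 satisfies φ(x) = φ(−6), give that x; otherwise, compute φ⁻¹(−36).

Both pieces are strictly increasing (slopes 4 and 6), so each is injective on its own interval.
The left piece maps (−∞, −6) onto (−∞, −37); the right piece maps [−6, ∞) onto [−36, ∞).
The images leave a gap (−37 has no preimage), so φ is not surjective, hence not bijective.
Because the two images are disjoint, no x < −6 has φ(x) = φ(−6), so we compute φ⁻¹(−36): −36 lies in [−36, ∞), so solve 6x = −36: x = (−36 − 0)/6 = −6.

-6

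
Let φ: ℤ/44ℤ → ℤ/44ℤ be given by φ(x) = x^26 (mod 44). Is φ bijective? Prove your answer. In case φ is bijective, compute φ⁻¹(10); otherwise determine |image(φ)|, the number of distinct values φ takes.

12

φ(10): Repeated squaring mod 44: 10^1 ≡ 10, 10^2 ≡ 10² = 100 ≡ 12, 10^4 ≡ 12² = 144 ≡ 12, 10^8 ≡ 12² = 144 ≡ 12, 10^16 ≡ 12² = 144 ≡ 12. Since 26 = 16 + 8 + 2, 10^26 ≡ 12·12·12: 12·12 = 144 ≡ 12, then 12·12 = 144 ≡ 12. So 10^26 ≡ 12 (mod 44).
φ(12): Repeated squaring mod 44: 12^1 ≡ 12, 12^2 ≡ 12² = 144 ≡ 12, 12^4 ≡ 12² = 144 ≡ 12, 12^8 ≡ 12² = 144 ≡ 12, 12^16 ≡ 12² = 144 ≡ 12. Since 26 = 16 + 8 + 2, 12^26 ≡ 12·12·12: 12·12 = 144 ≡ 12, then 12·12 = 144 ≡ 12. So 12^26 ≡ 12 (mod 44).
So φ(10) = φ(12) = 12 while 10 ≠ 12, therefore φ is not injective, hence not bijective.
Since φ is not bijective, we determine |image(φ)|. Computing x^26 mod 44 for each x (by repeated squaring, reducing mod 44 at every step), the values φ(0), φ(1), …, φ(43) are: 0, 1, 20, 25, 4, 5, 16, 37, 36, 9, 12, 33, 12, 9, 36, 37, 16, 5, 4, 25, 20, 1, 0, 1, 20, 25, 4, 5, 16, 37, 36, 9, 12, 33, 12, 9, 36, 37, 16, 5, 4, 25, 20, 1.
The distinct values are {0, 1, 4, 5, 9, 12, 16, 20, 25, 33, 36, 37}; there are 12 of them.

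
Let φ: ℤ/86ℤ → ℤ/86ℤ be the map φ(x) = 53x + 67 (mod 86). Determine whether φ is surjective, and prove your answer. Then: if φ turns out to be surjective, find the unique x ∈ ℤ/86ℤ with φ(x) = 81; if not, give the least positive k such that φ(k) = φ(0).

10

Recall that φ is surjective if every y in the codomain equals φ(x) for some x in the domain.
Since gcd(53, 86) = 1, 53 is invertible modulo 86. Euclid's algorithm: 86 = 1·53 + 33, 53 = 1·33 + 20, 33 = 1·20 + 13, 20 = 1·13 + 7, 13 = 1·7 + 6, 7 = 1·6 + 1; back-substituting gives 1 = 13·53 − 8·86, so 53⁻¹ ≡ 13 (mod 86).
For any y ∈ ℤ/86ℤ, x = 13(y − 67) mod 86 satisfies φ(x) = 53·13(y − 67) + 67 ≡ y (since 53·13 ≡ 1 mod 86). So every y has a preimage.
Thus φ is surjective.
Since φ is surjective, we find φ⁻¹(81): we need 53x ≡ 81 − 67 ≡ 14 (mod 86). Using 53⁻¹ = 13: x ≡ 13·14 = 182 = 2·86 + 10, so x = 10.
Check: φ(10) = 53·10 + 67 = 597 = 6·86 + 81 ≡ 81 (mod 86).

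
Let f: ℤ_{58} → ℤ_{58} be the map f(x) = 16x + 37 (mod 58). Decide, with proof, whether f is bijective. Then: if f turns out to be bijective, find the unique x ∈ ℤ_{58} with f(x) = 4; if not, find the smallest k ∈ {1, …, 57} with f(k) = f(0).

We have gcd(16, 58) = 2 > 1. Taking a = 0 and b = 29: f(0) = 37 and f(29) = 16·29 + 37 = 501 ≡ 37 (mod 58).
So f(0) = f(29) while 0 ≠ 29, hence f is not injective, hence not bijective.
Since f is not bijective, we find the least positive k with f(k) = f(0): this means 16k ≡ 0 (mod 58), i.e. 58 ∣ 16k. Since gcd(16, 58) = 2, dividing through by 2 this holds exactly when 29 ∣ 8k, and as gcd(8, 29) = 1, exactly when 29 ∣ k.
The smallest positive such k is 29.

29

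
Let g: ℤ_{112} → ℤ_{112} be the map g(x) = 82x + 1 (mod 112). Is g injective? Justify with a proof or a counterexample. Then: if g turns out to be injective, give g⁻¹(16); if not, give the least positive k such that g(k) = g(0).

56

We have gcd(82, 112) = 2 > 1. Taking u = 0 and v = 56: g(0) = 1 and g(56) = 82·56 + 1 = 4593 ≡ 1 (mod 112).
So g(0) = g(56) while 0 ≠ 56, so g is not injective.
Since g is not injective, we find the least positive k with g(k) = g(0): this means 82k ≡ 0 (mod 112), i.e. 112 ∣ 82k. Since gcd(82, 112) = 2, dividing through by 2 this holds exactly when 56 ∣ 41k, and as gcd(41, 56) = 1, exactly when 56 ∣ k.
The smallest positive such k is 56.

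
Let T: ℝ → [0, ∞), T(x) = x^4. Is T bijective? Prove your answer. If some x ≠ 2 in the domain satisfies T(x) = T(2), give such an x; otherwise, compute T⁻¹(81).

T(2) = 16 = (−2)^4 = T(−2) (since 4 is even), with 2 ≠ −2. So T is not injective, hence not bijective.
For the follow-up, such an x exists: taking x = −2 ∈ ℝ gives T(−2) = 16 = T(2) with −2 ≠ 2.

-2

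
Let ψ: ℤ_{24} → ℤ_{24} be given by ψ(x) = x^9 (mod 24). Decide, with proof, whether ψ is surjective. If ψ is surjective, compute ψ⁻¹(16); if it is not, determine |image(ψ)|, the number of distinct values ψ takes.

15

ψ(0) = 0^9 = 0.
ψ(6): Repeated squaring mod 24: 6^1 ≡ 6, 6^2 ≡ 6² = 36 ≡ 12, 6^4 ≡ 12² = 144 ≡ 0, 6^8 ≡ 0² = 0. Since 9 = 8 + 1, 6^9 ≡ 0·6: 0·6 = 0. So 6^9 ≡ 0 (mod 24).
So ψ(0) = ψ(6) = 0 while 0 ≠ 6, hence ψ is not injective.
A non-injective map from the 24-element set ℤ_{24} to itself takes at most 23 distinct values, so it cannot be surjective. Thus ψ is not surjective.
Since ψ is not surjective, we determine |image(ψ)|. Computing x^9 mod 24 for each x (by repeated squaring, reducing mod 24 at every step), the values ψ(0), ψ(1), …, ψ(23) are: 0, 1, 8, 3, 16, 5, 0, 7, 8, 9, 16, 11, 0, 13, 8, 15, 16, 17, 0, 19, 8, 21, 16, 23.
The distinct values are {0, 1, 3, 5, 7, 8, 9, 11, 13, 15, 16, 17, 19, 21, 23}; there are 15 of them.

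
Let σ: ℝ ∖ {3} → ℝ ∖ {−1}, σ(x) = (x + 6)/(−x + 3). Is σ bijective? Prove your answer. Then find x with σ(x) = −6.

24/5

Suppose σ(a) = σ(b). Cross-multiplying: (a + 6)(−b + 3) = (b + 6)(−a + 3).
Expanding both sides and cancelling the symmetric terms leaves 9·(a − b) = 0. Since 9 ≠ 0, a = b. So σ is injective.
For any y ≠ −1, solving y(−x + 3) = x + 6 for x gives a well-defined x ≠ 3. So σ is surjective.
Hence σ is bijective.
Solving σ(x) = −6: cross-multiplying gives x + 6 = −6(−x + 3), which rearranges to −5x = −24, so x = 24/5.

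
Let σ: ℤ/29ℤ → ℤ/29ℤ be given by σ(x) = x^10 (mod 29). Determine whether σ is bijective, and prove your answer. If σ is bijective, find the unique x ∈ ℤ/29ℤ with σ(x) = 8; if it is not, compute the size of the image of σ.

15

σ(14): Repeated squaring mod 29: 14^1 ≡ 14, 14^2 ≡ 14² = 196 ≡ 22, 14^4 ≡ 22² = 484 ≡ 20, 14^8 ≡ 20² = 400 ≡ 23. Since 10 = 8 + 2, 14^10 ≡ 23·22: 23·22 = 506 ≡ 13. So 14^10 ≡ 13 (mod 29).
σ(15): Repeated squaring mod 29: 15^1 ≡ 15, 15^2 ≡ 15² = 225 ≡ 22, 15^4 ≡ 22² = 484 ≡ 20, 15^8 ≡ 20² = 400 ≡ 23. Since 10 = 8 + 2, 15^10 ≡ 23·22: 23·22 = 506 ≡ 13. So 15^10 ≡ 13 (mod 29).
So σ(14) = σ(15) = 13 while 14 ≠ 15, hence σ is not injective, hence not bijective.
Since σ is not bijective, we determine |image(σ)|. Computing x^10 mod 29 for each x (by repeated squaring, reducing mod 29 at every step), the values σ(0), σ(1), …, σ(28) are: 0, 1, 9, 5, 23, 20, 16, 24, 4, 25, 6, 22, 28, 7, 13, 13, 7, 28, 22, 6, 25, 4, 24, 16, 20, 23, 5, 9, 1.
The distinct values are {0, 1, 4, 5, 6, 7, 9, 13, 16, 20, 22, 23, 24, 25, 28}; there are 15 of them.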